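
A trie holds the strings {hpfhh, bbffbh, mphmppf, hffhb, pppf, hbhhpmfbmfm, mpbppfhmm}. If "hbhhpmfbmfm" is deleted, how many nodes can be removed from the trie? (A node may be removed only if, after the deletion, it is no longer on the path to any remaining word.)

After clearing the end-marker at "hbhhpmfbmfm", prune upward until reaching a node still needed by another word.
The suffix "bhhpmfbmfm" (10 nodes) is used only by "hbhhpmfbmfm"; the node for "h" still has the child "p", so pruning stops there.
Nodes removed: 10

10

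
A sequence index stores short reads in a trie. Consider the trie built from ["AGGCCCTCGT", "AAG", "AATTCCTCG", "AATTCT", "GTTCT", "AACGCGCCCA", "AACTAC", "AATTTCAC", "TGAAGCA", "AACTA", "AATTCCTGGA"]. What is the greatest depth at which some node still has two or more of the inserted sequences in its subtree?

The deepest shared node is where two words last agree before diverging.
"AATTCCTCG" and "AATTCCTGGA" agree on "AATTCCT" (7 characters) before diverging; nothing deeper is shared.
Longest shared-prefix length: 7

7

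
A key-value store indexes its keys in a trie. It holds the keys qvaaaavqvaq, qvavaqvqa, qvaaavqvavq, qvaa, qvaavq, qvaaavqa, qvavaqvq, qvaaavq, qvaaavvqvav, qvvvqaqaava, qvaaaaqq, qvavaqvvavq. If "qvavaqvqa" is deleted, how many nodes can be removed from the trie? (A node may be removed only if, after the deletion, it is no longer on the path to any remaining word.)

1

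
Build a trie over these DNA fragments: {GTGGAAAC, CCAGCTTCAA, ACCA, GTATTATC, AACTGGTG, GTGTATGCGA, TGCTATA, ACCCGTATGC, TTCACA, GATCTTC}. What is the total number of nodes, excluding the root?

Trace insertions, counting only characters that open a new branch:
  "GTGGAAAC" → 8 new (G, T, G, G, A, A, A, C)
  "CCAGCTTCAA" → 10 new (C, C, A, G, C, T, T, C, A, A)
  "ACCA" → 4 new (A, C, C, A)
  "GTATTATC" → prefix "GT" already present; 6 new (A, T, T, A, T, C)
  "AACTGGTG" → prefix "A" already present; 7 new (A, C, T, G, G, T, G)
  "GTGTATGCGA" → prefix "GTG" already present; 7 new (T, A, T, G, C, G, A)
  "TGCTATA" → 7 new (T, G, C, T, A, T, A)
  "ACCCGTATGC" → prefix "ACC" already present; 7 new (C, G, T, A, T, G, C)
  "TTCACA" → prefix "T" already present; 5 new (T, C, A, C, A)
  "GATCTTC" → prefix "G" already present; 6 new (A, T, C, T, T, C)
Total nodes = 8 + 10 + 4 + 6 + 7 + 7 + 7 + 7 + 5 + 6 = 67

67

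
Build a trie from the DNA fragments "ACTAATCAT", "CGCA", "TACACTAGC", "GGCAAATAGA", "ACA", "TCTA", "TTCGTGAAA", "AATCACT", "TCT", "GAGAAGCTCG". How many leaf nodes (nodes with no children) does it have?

9

A leaf is a node with no children — equivalently, the end of a word that is not a proper prefix of any other stored word.
Those words: "AATCACT", "ACA", "ACTAATCAT", "CGCA", "GAGAAGCTCG", "GGCAAATAGA", "TACACTAGC", "TCTA", "TTCGTGAAA"
Leaf count: 9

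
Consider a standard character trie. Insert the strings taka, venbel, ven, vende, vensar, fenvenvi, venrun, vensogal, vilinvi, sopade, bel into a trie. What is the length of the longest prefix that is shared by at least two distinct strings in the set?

Equivalently: take the maximum, over all pairs, of their longest common prefix length.
"vensar" and "vensogal" agree on "vens" (4 characters) before diverging; nothing deeper is shared.
Longest shared-prefix length: 4

4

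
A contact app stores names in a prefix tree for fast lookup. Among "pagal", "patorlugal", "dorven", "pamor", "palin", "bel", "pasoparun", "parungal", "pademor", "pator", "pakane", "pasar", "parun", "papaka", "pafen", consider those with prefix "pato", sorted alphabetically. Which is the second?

Filter for "pato…" and sort: "pator", "patorlugal"
Position 2: patorlugal

patorlugal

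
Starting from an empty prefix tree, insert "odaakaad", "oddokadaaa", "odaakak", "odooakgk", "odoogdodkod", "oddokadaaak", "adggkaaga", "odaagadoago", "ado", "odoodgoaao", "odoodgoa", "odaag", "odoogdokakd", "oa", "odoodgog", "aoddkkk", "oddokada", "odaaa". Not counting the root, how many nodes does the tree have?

67

Count nodes per top-level branch (shared prefixes stored once):
  'a'-branch (adggkaaga, ado, aoddkkk): 16 nodes
  'o'-branch (oa, odaaa, odaag, odaagadoago, odaakaad, odaakak, oddokada, oddokadaaa, oddokadaaak, odooakgk, odoodgoa, odoodgoaao, odoodgog, odoogdodkod, odoogdokakd): 51 nodes
Sum: 67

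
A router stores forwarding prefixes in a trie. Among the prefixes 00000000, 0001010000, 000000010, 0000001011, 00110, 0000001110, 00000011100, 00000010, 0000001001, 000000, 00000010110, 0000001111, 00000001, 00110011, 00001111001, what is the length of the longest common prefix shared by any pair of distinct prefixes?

The deepest shared node is where two words last agree before diverging.
e.g. "0000001011" and "00000010110" share the prefix "0000001011" of length 10; no pair shares a longer one.
Longest shared-prefix length: 10

10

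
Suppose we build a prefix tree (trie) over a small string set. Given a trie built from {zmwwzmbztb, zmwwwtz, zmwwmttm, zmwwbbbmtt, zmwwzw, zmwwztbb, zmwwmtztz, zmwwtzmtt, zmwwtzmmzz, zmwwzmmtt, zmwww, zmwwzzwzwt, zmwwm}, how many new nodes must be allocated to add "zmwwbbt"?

1

The longest prefix of "zmwwbbt" already in the trie is "zmwwbb" (length 6).
So 7 − 6 = 1 new nodes.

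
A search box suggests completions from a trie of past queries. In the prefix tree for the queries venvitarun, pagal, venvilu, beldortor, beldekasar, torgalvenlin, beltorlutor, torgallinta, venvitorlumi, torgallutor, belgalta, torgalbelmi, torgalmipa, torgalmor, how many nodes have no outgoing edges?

Leaves are exactly the stored words that no other stored word extends.
Those words: "beldekasar", "beldortor", "belgalta", "beltorlutor", "pagal", "torgalbelmi", "torgallinta", "torgallutor", "torgalmipa", "torgalmor", "torgalvenlin", "venvilu", "venvitarun", "venvitorlumi"
Leaf count: 14

14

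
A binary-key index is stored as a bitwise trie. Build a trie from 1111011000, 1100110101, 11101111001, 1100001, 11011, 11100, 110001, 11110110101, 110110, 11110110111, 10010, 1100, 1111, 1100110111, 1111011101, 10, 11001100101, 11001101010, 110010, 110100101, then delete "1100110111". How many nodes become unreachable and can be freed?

Walk "1100110111" from the leaf back toward the root, removing each node that no remaining word uses.
The suffix "11" (2 nodes) is used only by "1100110111"; the node for "11001101" still has the child "0", so pruning stops there.
Nodes removed: 2

2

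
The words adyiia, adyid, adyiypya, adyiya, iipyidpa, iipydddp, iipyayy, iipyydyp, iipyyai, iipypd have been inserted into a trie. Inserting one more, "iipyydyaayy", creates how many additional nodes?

4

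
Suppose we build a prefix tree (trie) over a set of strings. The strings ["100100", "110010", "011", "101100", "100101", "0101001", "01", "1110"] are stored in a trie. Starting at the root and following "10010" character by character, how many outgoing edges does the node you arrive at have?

2

Walk "10010" from the root, arriving at one node.
Characters that immediately follow "10010" among the stored strings: {0, 1}.
That node has 2 child edges.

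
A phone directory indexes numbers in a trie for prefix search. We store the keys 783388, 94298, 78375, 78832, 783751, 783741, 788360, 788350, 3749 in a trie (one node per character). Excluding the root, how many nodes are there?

Insert word by word; a character creates a node only if that edge doesn't already exist:
  "783388" → 6 new (7, 8, 3, 3, 8, 8)
  "94298" → 5 new (9, 4, 2, 9, 8)
  "78375" → prefix "783" already present; 2 new (7, 5)
  "78832" → prefix "78" already present; 3 new (8, 3, 2)
  "783751" → prefix "78375" already present; 1 new (1)
  "783741" → prefix "7837" already present; 2 new (4, 1)
  "788360" → prefix "7883" already present; 2 new (6, 0)
  "788350" → prefix "7883" already present; 2 new (5, 0)
  "3749" → 4 new (3, 7, 4, 9)
Total nodes = 6 + 5 + 2 + 3 + 1 + 2 + 2 + 2 + 4 = 27

27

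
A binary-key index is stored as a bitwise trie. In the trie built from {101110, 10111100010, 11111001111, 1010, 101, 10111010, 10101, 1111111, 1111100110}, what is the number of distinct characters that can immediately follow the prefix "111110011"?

2

The children of the "111110011" node are the distinct next characters among strings starting with "111110011".
Characters that immediately follow "111110011" among the stored strings: {0, 1}.
That node has 2 child edges.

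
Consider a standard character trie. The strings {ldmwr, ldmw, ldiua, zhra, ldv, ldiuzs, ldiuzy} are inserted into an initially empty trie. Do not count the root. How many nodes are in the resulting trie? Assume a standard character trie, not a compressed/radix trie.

Count nodes per top-level branch (shared prefixes stored once):
  'l'-branch (ldiua, ldiuzs, ldiuzy, ldmw, ldmwr, ldv): 12 nodes
  'z'-branch (zhra): 4 nodes
Sum: 16

16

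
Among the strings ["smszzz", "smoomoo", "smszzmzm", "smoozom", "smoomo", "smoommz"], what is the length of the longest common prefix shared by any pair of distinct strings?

The deepest shared node is where two words last agree before diverging.
e.g. "smoomo" and "smoomoo" share the prefix "smoomo" of length 6; no pair shares a longer one.
Longest shared-prefix length: 6

6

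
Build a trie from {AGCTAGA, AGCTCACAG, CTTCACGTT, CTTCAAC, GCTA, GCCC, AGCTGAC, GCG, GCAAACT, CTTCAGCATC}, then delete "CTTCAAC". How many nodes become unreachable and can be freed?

Walk "CTTCAAC" from the leaf back toward the root, removing each node that no remaining word uses.
The suffix "AC" (2 nodes) is used only by "CTTCAAC"; the node for "CTTCA" still has the child "C", so pruning stops there.
Nodes removed: 2

2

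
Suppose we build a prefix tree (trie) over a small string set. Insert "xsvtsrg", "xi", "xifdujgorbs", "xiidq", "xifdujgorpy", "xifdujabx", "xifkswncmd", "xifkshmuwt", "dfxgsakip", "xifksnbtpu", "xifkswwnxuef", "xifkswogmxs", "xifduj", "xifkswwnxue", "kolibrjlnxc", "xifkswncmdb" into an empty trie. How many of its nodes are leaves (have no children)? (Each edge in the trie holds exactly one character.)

12

A leaf is a node with no children — equivalently, the end of a word that is not a proper prefix of any other stored word.
Those words: "dfxgsakip", "kolibrjlnxc", "xifdujabx", "xifdujgorbs", "xifdujgorpy", "xifkshmuwt", "xifksnbtpu", "xifkswncmdb", "xifkswogmxs", "xifkswwnxuef", "xiidq", "xsvtsrg"
Leaf count: 12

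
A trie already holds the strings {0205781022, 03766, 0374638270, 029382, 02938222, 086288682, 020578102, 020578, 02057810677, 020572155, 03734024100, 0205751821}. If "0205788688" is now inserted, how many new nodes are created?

4

"020578" is already a path in the trie; the remaining "8688" must be added.
New nodes needed: |"0205788688"| − 6 = 10 − 6 = 4.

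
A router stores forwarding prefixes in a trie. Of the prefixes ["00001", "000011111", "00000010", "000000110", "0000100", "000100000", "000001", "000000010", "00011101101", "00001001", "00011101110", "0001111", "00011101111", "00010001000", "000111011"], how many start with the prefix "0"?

Filter for entries beginning with "0":
Words under "0": 000000010, 00000010, 000000110, 000001, 00001, 0000100, 00001001, 000011111, 000100000, 00010001000, 000111011, 00011101101, 00011101110, 00011101111, 0001111
Count: 15

15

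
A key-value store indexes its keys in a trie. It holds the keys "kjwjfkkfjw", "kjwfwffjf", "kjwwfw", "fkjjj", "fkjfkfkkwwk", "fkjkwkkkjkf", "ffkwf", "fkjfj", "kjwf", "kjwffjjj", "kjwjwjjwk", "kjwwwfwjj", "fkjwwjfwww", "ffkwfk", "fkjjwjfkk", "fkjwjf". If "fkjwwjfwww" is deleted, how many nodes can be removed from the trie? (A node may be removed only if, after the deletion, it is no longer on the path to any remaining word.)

After clearing the end-marker at "fkjwwjfwww", prune upward until reaching a node still needed by another word.
The suffix "wjfwww" (6 nodes) is used only by "fkjwwjfwww"; the node for "fkjw" still has the child "j", so pruning stops there.
Nodes removed: 6

6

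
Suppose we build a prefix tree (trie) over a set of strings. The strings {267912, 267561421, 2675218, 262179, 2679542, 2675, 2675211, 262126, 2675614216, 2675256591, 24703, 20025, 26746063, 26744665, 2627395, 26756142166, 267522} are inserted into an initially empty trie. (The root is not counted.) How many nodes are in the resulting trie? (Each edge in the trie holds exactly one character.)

For each word, the new-node count is its length minus the longest prefix already in the trie:
  "267912" → 6 new (2, 6, 7, 9, 1, 2)
  "267561421" → prefix "267" already present; 6 new (5, 6, 1, 4, 2, 1)
  "2675218" → prefix "2675" already present; 3 new (2, 1, 8)
  "262179" → prefix "26" already present; 4 new (2, 1, 7, 9)
  "2679542" → prefix "2679" already present; 3 new (5, 4, 2)
  "2675" → prefix "2675" already present; 0 new (none)
  "2675211" → prefix "267521" already present; 1 new (1)
  "262126" → prefix "2621" already present; 2 new (2, 6)
  "2675614216" → prefix "267561421" already present; 1 new (6)
  "2675256591" → prefix "26752" already present; 5 new (5, 6, 5, 9, 1)
  "24703" → prefix "2" already present; 4 new (4, 7, 0, 3)
  "20025" → prefix "2" already present; 4 new (0, 0, 2, 5)
  "26746063" → prefix "267" already present; 5 new (4, 6, 0, 6, 3)
  "26744665" → prefix "2674" already present; 4 new (4, 6, 6, 5)
  "2627395" → prefix "262" already present; 4 new (7, 3, 9, 5)
  "26756142166" → prefix "2675614216" already present; 1 new (6)
  "267522" → prefix "26752" already present; 1 new (2)
Total nodes = 6 + 6 + 3 + 4 + 3 + 0 + 1 + 2 + 1 + 5 + 4 + 4 + 5 + 4 + 4 + 1 + 1 = 54

54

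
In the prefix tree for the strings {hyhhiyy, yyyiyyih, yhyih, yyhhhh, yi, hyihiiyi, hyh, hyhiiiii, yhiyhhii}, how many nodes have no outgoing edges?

A leaf is a node with no children — equivalently, the end of a word that is not a proper prefix of any other stored word.
Those words: "hyhhiyy", "hyhiiiii", "hyihiiyi", "yhiyhhii", "yhyih", "yi", "yyhhhh", "yyyiyyih"
Leaf count: 8

8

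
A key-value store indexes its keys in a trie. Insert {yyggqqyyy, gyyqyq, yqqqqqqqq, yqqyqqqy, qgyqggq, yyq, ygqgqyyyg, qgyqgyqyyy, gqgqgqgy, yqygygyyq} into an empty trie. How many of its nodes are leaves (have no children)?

10

A leaf is a node with no children — equivalently, the end of a word that is not a proper prefix of any other stored word.
Those words: "gqgqgqgy", "gyyqyq", "qgyqggq", "qgyqgyqyyy", "ygqgqyyyg", "yqqqqqqqq", "yqqyqqqy", "yqygygyyq", "yyggqqyyy", "yyq"
Leaf count: 10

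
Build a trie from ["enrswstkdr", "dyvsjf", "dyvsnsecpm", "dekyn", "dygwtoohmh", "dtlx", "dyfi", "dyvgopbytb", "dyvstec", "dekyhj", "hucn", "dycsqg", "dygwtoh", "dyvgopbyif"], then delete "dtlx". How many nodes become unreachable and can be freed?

Walk "dtlx" from the leaf back toward the root, removing each node that no remaining word uses.
The suffix "tlx" (3 nodes) is used only by "dtlx"; the node for "d" still has the child "y", so pruning stops there.
Nodes removed: 3

3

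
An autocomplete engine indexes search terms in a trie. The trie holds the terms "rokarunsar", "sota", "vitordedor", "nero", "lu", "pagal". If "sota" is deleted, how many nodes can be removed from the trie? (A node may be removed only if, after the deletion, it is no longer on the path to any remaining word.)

4

A node on "sota"'s path can go only if nothing else ends at it or branches off below it.
No other word shares any prefix with "sota", so all 4 of its nodes go.
Nodes removed: 4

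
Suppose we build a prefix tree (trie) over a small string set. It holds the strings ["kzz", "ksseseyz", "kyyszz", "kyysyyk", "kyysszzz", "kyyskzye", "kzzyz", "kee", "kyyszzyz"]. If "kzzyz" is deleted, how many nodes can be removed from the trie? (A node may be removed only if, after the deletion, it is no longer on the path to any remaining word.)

After clearing the end-marker at "kzzyz", prune upward until reaching a node still needed by another word.
The suffix "yz" (2 nodes) is used only by "kzzyz"; "kzz" is itself a stored word, so pruning stops there.
Nodes removed: 2

2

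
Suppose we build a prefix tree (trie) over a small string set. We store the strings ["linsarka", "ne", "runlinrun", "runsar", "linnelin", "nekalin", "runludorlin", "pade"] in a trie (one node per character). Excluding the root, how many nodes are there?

43

Trace insertions, counting only characters that open a new branch:
  "linsarka" → 8 new (l, i, n, s, a, r, k, a)
  "ne" → 2 new (n, e)
  "runlinrun" → 9 new (r, u, n, l, i, n, r, u, n)
  "runsar" → prefix "run" already present; 3 new (s, a, r)
  "linnelin" → prefix "lin" already present; 5 new (n, e, l, i, n)
  "nekalin" → prefix "ne" already present; 5 new (k, a, l, i, n)
  "runludorlin" → prefix "runl" already present; 7 new (u, d, o, r, l, i, n)
  "pade" → 4 new (p, a, d, e)
Total nodes = 8 + 2 + 9 + 3 + 5 + 5 + 7 + 4 = 43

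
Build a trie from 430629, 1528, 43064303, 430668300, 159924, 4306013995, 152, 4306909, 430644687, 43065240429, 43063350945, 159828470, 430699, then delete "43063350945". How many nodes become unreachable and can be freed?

7

A node on "43063350945"'s path can go only if nothing else ends at it or branches off below it.
The suffix "3350945" (7 nodes) is used only by "43063350945"; the node for "4306" still has the child "2", so pruning stops there.
Nodes removed: 7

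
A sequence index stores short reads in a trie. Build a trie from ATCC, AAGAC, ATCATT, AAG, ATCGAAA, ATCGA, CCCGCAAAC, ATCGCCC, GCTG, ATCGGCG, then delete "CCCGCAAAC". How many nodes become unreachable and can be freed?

9

A node on "CCCGCAAAC"'s path can go only if nothing else ends at it or branches off below it.
No other word shares any prefix with "CCCGCAAAC", so all 9 of its nodes go.
Nodes removed: 9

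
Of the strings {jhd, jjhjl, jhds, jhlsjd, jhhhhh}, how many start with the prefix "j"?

5

Traverse to the node for "j", then collect every word in that subtree.
Words under "j": jhd, jhds, jhhhhh, jhlsjd, jjhjl
Count: 5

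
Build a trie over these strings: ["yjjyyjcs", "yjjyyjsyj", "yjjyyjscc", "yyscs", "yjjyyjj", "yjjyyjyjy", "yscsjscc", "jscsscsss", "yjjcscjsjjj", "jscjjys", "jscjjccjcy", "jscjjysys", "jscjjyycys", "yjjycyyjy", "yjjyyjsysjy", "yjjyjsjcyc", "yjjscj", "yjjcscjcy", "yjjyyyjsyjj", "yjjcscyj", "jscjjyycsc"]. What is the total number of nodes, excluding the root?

Insert word by word; a character creates a node only if that edge doesn't already exist:
  "yjjyyjcs" → 8 new (y, j, j, y, y, j, c, s)
  "yjjyyjsyj" → prefix "yjjyyj" already present; 3 new (s, y, j)
  "yjjyyjscc" → prefix "yjjyyjs" already present; 2 new (c, c)
  "yyscs" → prefix "y" already present; 4 new (y, s, c, s)
  "yjjyyjj" → prefix "yjjyyj" already present; 1 new (j)
  "yjjyyjyjy" → prefix "yjjyyj" already present; 3 new (y, j, y)
  "yscsjscc" → prefix "y" already present; 7 new (s, c, s, j, s, c, c)
  "jscsscsss" → 9 new (j, s, c, s, s, c, s, s, s)
  "yjjcscjsjjj" → prefix "yjj" already present; 8 new (c, s, c, j, s, j, j, j)
  "jscjjys" → prefix "jsc" already present; 4 new (j, j, y, s)
  "jscjjccjcy" → prefix "jscjj" already present; 5 new (c, c, j, c, y)
  "jscjjysys" → prefix "jscjjys" already present; 2 new (y, s)
  "jscjjyycys" → prefix "jscjjy" already present; 4 new (y, c, y, s)
  "yjjycyyjy" → prefix "yjjy" already present; 5 new (c, y, y, j, y)
  "yjjyyjsysjy" → prefix "yjjyyjsy" already present; 3 new (s, j, y)
  "yjjyjsjcyc" → prefix "yjjy" already present; 6 new (j, s, j, c, y, c)
  "yjjscj" → prefix "yjj" already present; 3 new (s, c, j)
  "yjjcscjcy" → prefix "yjjcscj" already present; 2 new (c, y)
  "yjjyyyjsyjj" → prefix "yjjyy" already present; 6 new (y, j, s, y, j, j)
  "yjjcscyj" → prefix "yjjcsc" already present; 2 new (y, j)
  "jscjjyycsc" → prefix "jscjjyyc" already present; 2 new (s, c)
Total nodes = 8 + 3 + 2 + 4 + 1 + 3 + 7 + 9 + 8 + 4 + 5 + 2 + 4 + 5 + 3 + 6 + 3 + 2 + 6 + 2 + 2 = 89

89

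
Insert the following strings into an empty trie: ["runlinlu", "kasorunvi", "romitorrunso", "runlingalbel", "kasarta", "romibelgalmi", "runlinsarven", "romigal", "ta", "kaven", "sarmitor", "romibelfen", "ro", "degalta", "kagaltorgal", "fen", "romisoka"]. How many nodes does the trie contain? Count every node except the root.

94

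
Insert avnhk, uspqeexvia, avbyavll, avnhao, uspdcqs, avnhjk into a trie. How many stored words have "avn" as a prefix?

Walk to "avn"; the words in its subtree are exactly those with that prefix.
Matches: "avnhao", "avnhjk", "avnhk"
Count: 3

3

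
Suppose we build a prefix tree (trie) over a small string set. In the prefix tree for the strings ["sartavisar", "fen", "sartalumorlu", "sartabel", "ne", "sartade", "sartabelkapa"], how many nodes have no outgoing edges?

6

A leaf is a node with no children — equivalently, the end of a word that is not a proper prefix of any other stored word.
Those words: "fen", "ne", "sartabelkapa", "sartade", "sartalumorlu", "sartavisar"
Leaf count: 6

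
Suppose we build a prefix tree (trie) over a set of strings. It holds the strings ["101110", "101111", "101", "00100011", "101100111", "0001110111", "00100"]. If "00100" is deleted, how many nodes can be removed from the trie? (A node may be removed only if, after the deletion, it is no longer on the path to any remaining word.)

After clearing the end-marker at "00100", prune upward until reaching a node still needed by another word.
Every node on "00100" is still needed (e.g. by "00100011"), so nothing is freed.
Nodes removed: 0

0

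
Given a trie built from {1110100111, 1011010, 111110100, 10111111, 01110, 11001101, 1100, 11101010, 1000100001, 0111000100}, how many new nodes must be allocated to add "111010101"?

Walking "111010101" from the root, the first 8 characters ("11101010") follow existing edges; "1" is the first miss.
So 9 − 8 = 1 new nodes.

1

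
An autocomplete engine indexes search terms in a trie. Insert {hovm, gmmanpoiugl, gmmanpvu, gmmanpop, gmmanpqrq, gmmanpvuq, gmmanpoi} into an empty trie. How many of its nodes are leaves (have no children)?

5

A leaf is a node with no children — equivalently, the end of a word that is not a proper prefix of any other stored word.
Those words: "gmmanpoiugl", "gmmanpop", "gmmanpqrq", "gmmanpvuq", "hovm"
Leaf count: 5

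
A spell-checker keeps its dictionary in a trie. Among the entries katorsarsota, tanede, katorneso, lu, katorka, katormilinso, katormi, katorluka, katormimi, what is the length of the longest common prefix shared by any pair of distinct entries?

7

The deepest shared node is where two words last agree before diverging.
e.g. "katormi" and "katormilinso" share the prefix "katormi" of length 7; no pair shares a longer one.
Longest shared-prefix length: 7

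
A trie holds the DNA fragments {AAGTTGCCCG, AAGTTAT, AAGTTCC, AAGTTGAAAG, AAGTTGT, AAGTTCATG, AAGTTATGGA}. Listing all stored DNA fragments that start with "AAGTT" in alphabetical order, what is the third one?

AAGTTCATG

Words with prefix "AAGTT", in lexicographic order: "AAGTTAT", "AAGTTATGGA", "AAGTTCATG", "AAGTTCC", "AAGTTGAAAG", "AAGTTGCCCG", "AAGTTGT"
The 3rd is AAGTTCATG.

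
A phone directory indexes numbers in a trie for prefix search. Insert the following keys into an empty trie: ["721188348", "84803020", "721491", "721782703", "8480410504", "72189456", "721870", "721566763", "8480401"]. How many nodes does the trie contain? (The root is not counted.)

Insert word by word; a character creates a node only if that edge doesn't already exist:
  "721188348" → 9 new (7, 2, 1, 1, 8, 8, 3, 4, 8)
  "84803020" → 8 new (8, 4, 8, 0, 3, 0, 2, 0)
  "721491" → prefix "721" already present; 3 new (4, 9, 1)
  "721782703" → prefix "721" already present; 6 new (7, 8, 2, 7, 0, 3)
  "8480410504" → prefix "8480" already present; 6 new (4, 1, 0, 5, 0, 4)
  "72189456" → prefix "721" already present; 5 new (8, 9, 4, 5, 6)
  "721870" → prefix "7218" already present; 2 new (7, 0)
  "721566763" → prefix "721" already present; 6 new (5, 6, 6, 7, 6, 3)
  "8480401" → prefix "84804" already present; 2 new (0, 1)
Total nodes = 9 + 8 + 3 + 6 + 6 + 5 + 2 + 6 + 2 = 47

47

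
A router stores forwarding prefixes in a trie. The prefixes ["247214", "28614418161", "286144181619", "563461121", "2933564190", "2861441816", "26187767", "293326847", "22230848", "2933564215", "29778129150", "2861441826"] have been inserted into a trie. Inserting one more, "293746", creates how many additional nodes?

3

Walking "293746" from the root, the first 3 characters ("293") follow existing edges; "7" is the first miss.
New nodes needed: |"293746"| − 3 = 6 − 3 = 3.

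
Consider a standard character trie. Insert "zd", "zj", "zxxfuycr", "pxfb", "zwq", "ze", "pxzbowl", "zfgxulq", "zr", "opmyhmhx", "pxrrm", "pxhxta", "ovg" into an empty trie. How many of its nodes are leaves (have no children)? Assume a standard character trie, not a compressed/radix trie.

13

A leaf is a node with no children — equivalently, the end of a word that is not a proper prefix of any other stored word.
Those words: "opmyhmhx", "ovg", "pxfb", "pxhxta", "pxrrm", "pxzbowl", "zd", "ze", "zfgxulq", "zj", "zr", "zwq", "zxxfuycr"
Leaf count: 13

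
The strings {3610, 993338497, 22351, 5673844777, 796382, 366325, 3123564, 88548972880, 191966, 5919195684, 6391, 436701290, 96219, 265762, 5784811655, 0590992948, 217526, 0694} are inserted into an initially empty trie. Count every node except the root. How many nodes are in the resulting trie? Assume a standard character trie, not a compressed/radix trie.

Trace insertions, counting only characters that open a new branch:
  "3610" → 4 new (3, 6, 1, 0)
  "993338497" → 9 new (9, 9, 3, 3, 3, 8, 4, 9, 7)
  "22351" → 5 new (2, 2, 3, 5, 1)
  "5673844777" → 10 new (5, 6, 7, 3, 8, 4, 4, 7, 7, 7)
  "796382" → 6 new (7, 9, 6, 3, 8, 2)
  "366325" → prefix "36" already present; 4 new (6, 3, 2, 5)
  "3123564" → prefix "3" already present; 6 new (1, 2, 3, 5, 6, 4)
  "88548972880" → 11 new (8, 8, 5, 4, 8, 9, 7, 2, 8, 8, 0)
  "191966" → 6 new (1, 9, 1, 9, 6, 6)
  "5919195684" → prefix "5" already present; 9 new (9, 1, 9, 1, 9, 5, 6, 8, 4)
  "6391" → 4 new (6, 3, 9, 1)
  "436701290" → 9 new (4, 3, 6, 7, 0, 1, 2, 9, 0)
  "96219" → prefix "9" already present; 4 new (6, 2, 1, 9)
  "265762" → prefix "2" already present; 5 new (6, 5, 7, 6, 2)
  "5784811655" → prefix "5" already present; 9 new (7, 8, 4, 8, 1, 1, 6, 5, 5)
  "0590992948" → 10 new (0, 5, 9, 0, 9, 9, 2, 9, 4, 8)
  "217526" → prefix "2" already present; 5 new (1, 7, 5, 2, 6)
  "0694" → prefix "0" already present; 3 new (6, 9, 4)
Total nodes = 4 + 9 + 5 + 10 + 6 + 4 + 6 + 11 + 6 + 9 + 4 + 9 + 4 + 5 + 9 + 10 + 5 + 3 = 119

119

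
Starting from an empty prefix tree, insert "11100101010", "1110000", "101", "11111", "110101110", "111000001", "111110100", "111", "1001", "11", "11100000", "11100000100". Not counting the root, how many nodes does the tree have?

Count nodes per top-level branch (shared prefixes stored once):
  '1'-branch (1001, 101, 11, 110101110, 111, 1110000, 11100000, 111000001, 11100000100, 11100101010, 11111, 111110100): 34 nodes
Sum: 34

34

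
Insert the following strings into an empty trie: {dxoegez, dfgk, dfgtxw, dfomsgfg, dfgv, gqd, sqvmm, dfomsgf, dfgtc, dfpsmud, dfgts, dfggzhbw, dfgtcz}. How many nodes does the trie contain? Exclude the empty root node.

Trace insertions, counting only characters that open a new branch:
  "dxoegez" → 7 new (d, x, o, e, g, e, z)
  "dfgk" → prefix "d" already present; 3 new (f, g, k)
  "dfgtxw" → prefix "dfg" already present; 3 new (t, x, w)
  "dfomsgfg" → prefix "df" already present; 6 new (o, m, s, g, f, g)
  "dfgv" → prefix "dfg" already present; 1 new (v)
  "gqd" → 3 new (g, q, d)
  "sqvmm" → 5 new (s, q, v, m, m)
  "dfomsgf" → prefix "dfomsgf" already present; 0 new (none)
  "dfgtc" → prefix "dfgt" already present; 1 new (c)
  "dfpsmud" → prefix "df" already present; 5 new (p, s, m, u, d)
  "dfgts" → prefix "dfgt" already present; 1 new (s)
  "dfggzhbw" → prefix "dfg" already present; 5 new (g, z, h, b, w)
  "dfgtcz" → prefix "dfgtc" already present; 1 new (z)
Total nodes = 7 + 3 + 3 + 6 + 1 + 3 + 5 + 0 + 1 + 5 + 1 + 5 + 1 = 41

41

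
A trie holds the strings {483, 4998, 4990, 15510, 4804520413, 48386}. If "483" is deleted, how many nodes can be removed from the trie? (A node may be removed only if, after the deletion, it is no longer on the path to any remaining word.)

Walk "483" from the leaf back toward the root, removing each node that no remaining word uses.
Every node on "483" is still needed (e.g. by "48386"), so nothing is freed.
Nodes removed: 0

0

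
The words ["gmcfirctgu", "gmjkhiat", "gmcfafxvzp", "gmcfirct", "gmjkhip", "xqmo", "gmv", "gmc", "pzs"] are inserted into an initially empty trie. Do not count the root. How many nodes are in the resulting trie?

31

Count nodes per top-level branch (shared prefixes stored once):
  'g'-branch (gmc, gmcfafxvzp, gmcfirct, gmcfirctgu, gmjkhiat, gmjkhip, gmv): 24 nodes
  'p'-branch (pzs): 3 nodes
  'x'-branch (xqmo): 4 nodes
Sum: 31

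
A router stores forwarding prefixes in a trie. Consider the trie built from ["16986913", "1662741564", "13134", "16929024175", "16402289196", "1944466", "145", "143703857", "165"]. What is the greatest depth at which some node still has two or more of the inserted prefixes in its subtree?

Look for the deepest trie node that still has at least two words in its subtree.
"16929024175" and "16986913" agree on "169" (3 characters) before diverging; nothing deeper is shared.
Longest shared-prefix length: 3

3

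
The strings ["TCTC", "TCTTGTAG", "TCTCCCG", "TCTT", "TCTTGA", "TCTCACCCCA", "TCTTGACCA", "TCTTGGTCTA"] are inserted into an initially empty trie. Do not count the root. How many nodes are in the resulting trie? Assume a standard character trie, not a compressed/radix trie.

Insert word by word; a character creates a node only if that edge doesn't already exist:
  "TCTC" → 4 new (T, C, T, C)
  "TCTTGTAG" → prefix "TCT" already present; 5 new (T, G, T, A, G)
  "TCTCCCG" → prefix "TCTC" already present; 3 new (C, C, G)
  "TCTT" → prefix "TCTT" already present; 0 new (none)
  "TCTTGA" → prefix "TCTTG" already present; 1 new (A)
  "TCTCACCCCA" → prefix "TCTC" already present; 6 new (A, C, C, C, C, A)
  "TCTTGACCA" → prefix "TCTTGA" already present; 3 new (C, C, A)
  "TCTTGGTCTA" → prefix "TCTTG" already present; 5 new (G, T, C, T, A)
Total nodes = 4 + 5 + 3 + 0 + 1 + 6 + 3 + 5 = 27

27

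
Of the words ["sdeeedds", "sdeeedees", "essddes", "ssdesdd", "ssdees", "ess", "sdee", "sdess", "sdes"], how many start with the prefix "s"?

7

Traverse to the node for "s", then collect every word in that subtree.
Matches: "sdee", "sdeeedds", "sdeeedees", "sdes", "sdess", "ssdees", "ssdesdd"
Count: 7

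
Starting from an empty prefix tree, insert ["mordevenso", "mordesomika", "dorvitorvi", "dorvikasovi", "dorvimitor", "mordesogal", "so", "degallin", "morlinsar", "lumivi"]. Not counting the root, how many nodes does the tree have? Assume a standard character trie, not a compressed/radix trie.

61

Insert word by word; a character creates a node only if that edge doesn't already exist:
  "mordevenso" → 10 new (m, o, r, d, e, v, e, n, s, o)
  "mordesomika" → prefix "morde" already present; 6 new (s, o, m, i, k, a)
  "dorvitorvi" → 10 new (d, o, r, v, i, t, o, r, v, i)
  "dorvikasovi" → prefix "dorvi" already present; 6 new (k, a, s, o, v, i)
  "dorvimitor" → prefix "dorvi" already present; 5 new (m, i, t, o, r)
  "mordesogal" → prefix "mordeso" already present; 3 new (g, a, l)
  "so" → 2 new (s, o)
  "degallin" → prefix "d" already present; 7 new (e, g, a, l, l, i, n)
  "morlinsar" → prefix "mor" already present; 6 new (l, i, n, s, a, r)
  "lumivi" → 6 new (l, u, m, i, v, i)
Total nodes = 10 + 6 + 10 + 6 + 5 + 3 + 2 + 7 + 6 + 6 = 61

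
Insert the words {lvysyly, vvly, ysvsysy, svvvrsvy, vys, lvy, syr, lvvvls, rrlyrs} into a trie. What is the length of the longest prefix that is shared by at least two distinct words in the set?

3

Look for the deepest trie node that still has at least two words in its subtree.
"lvy" and "lvysyly" agree on "lvy" (3 characters) before diverging; nothing deeper is shared.
Longest shared-prefix length: 3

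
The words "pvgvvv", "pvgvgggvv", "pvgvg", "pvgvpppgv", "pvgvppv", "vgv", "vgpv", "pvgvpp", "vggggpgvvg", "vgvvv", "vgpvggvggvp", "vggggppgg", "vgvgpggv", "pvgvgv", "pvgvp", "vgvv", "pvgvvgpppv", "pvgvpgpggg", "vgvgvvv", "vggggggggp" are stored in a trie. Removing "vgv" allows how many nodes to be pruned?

0

After clearing the end-marker at "vgv", prune upward until reaching a node still needed by another word.
Every node on "vgv" is still needed (e.g. by "vgvvv"), so nothing is freed.
Nodes removed: 0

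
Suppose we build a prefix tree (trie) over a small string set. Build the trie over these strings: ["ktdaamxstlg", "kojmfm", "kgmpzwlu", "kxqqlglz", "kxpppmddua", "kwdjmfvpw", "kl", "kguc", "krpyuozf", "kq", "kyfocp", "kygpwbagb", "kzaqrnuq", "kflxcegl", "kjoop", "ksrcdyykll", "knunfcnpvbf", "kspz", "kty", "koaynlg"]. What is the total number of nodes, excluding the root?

114

Trace insertions, counting only characters that open a new branch:
  "ktdaamxstlg" → 11 new (k, t, d, a, a, m, x, s, t, l, g)
  "kojmfm" → prefix "k" already present; 5 new (o, j, m, f, m)
  "kgmpzwlu" → prefix "k" already present; 7 new (g, m, p, z, w, l, u)
  "kxqqlglz" → prefix "k" already present; 7 new (x, q, q, l, g, l, z)
  "kxpppmddua" → prefix "kx" already present; 8 new (p, p, p, m, d, d, u, a)
  "kwdjmfvpw" → prefix "k" already present; 8 new (w, d, j, m, f, v, p, w)
  "kl" → prefix "k" already present; 1 new (l)
  "kguc" → prefix "kg" already present; 2 new (u, c)
  "krpyuozf" → prefix "k" already present; 7 new (r, p, y, u, o, z, f)
  "kq" → prefix "k" already present; 1 new (q)
  "kyfocp" → prefix "k" already present; 5 new (y, f, o, c, p)
  "kygpwbagb" → prefix "ky" already present; 7 new (g, p, w, b, a, g, b)
  "kzaqrnuq" → prefix "k" already present; 7 new (z, a, q, r, n, u, q)
  "kflxcegl" → prefix "k" already present; 7 new (f, l, x, c, e, g, l)
  "kjoop" → prefix "k" already present; 4 new (j, o, o, p)
  "ksrcdyykll" → prefix "k" already present; 9 new (s, r, c, d, y, y, k, l, l)
  "knunfcnpvbf" → prefix "k" already present; 10 new (n, u, n, f, c, n, p, v, b, f)
  "kspz" → prefix "ks" already present; 2 new (p, z)
  "kty" → prefix "kt" already present; 1 new (y)
  "koaynlg" → prefix "ko" already present; 5 new (a, y, n, l, g)
Total nodes = 11 + 5 + 7 + 7 + 8 + 8 + 1 + 2 + 7 + 1 + 5 + 7 + 7 + 7 + 4 + 9 + 10 + 2 + 1 + 5 = 114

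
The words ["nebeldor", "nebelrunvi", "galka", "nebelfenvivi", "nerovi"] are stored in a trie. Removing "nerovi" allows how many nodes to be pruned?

4

After clearing the end-marker at "nerovi", prune upward until reaching a node still needed by another word.
The suffix "rovi" (4 nodes) is used only by "nerovi"; the node for "ne" still has the child "b", so pruning stops there.
Nodes removed: 4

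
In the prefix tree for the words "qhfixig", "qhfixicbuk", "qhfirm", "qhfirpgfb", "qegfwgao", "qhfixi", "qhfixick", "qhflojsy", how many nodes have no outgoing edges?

7

A leaf is a node with no children — equivalently, the end of a word that is not a proper prefix of any other stored word.
Those words: "qegfwgao", "qhfirm", "qhfirpgfb", "qhfixicbuk", "qhfixick", "qhfixig", "qhflojsy"
Leaf count: 7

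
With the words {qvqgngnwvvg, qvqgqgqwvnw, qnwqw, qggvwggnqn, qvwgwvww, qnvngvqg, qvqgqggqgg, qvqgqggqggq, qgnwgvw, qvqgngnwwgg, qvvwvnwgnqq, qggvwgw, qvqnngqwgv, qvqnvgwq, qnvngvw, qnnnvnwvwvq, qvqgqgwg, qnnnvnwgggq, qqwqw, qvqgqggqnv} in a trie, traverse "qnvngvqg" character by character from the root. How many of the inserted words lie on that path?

1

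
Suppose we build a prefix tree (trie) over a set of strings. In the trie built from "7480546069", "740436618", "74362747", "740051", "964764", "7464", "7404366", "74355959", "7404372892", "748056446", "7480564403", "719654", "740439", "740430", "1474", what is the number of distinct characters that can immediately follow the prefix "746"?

1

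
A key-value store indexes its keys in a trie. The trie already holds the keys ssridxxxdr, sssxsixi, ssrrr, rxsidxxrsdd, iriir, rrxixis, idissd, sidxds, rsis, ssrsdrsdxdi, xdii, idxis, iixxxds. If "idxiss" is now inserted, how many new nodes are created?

"idxis" is already a path in the trie; the remaining "s" must be added.
Each of the 1 remaining characters creates one node.

1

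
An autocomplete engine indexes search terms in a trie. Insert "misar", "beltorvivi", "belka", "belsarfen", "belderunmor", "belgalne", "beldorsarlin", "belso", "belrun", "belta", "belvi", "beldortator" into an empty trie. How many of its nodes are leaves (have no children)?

12

A leaf is a node with no children — equivalently, the end of a word that is not a proper prefix of any other stored word.
Those words: "belderunmor", "beldorsarlin", "beldortator", "belgalne", "belka", "belrun", "belsarfen", "belso", "belta", "beltorvivi", "belvi", "misar"
Leaf count: 12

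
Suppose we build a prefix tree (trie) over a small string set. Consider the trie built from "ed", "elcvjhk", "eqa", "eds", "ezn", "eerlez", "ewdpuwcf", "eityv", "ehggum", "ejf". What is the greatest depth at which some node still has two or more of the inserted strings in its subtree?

2

Equivalently: take the maximum, over all pairs, of their longest common prefix length.
e.g. "ed" and "eds" share the prefix "ed" of length 2; no pair shares a longer one.
Longest shared-prefix length: 2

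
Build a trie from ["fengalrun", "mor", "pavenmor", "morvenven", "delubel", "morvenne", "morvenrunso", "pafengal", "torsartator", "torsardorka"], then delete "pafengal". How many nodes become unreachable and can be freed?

After clearing the end-marker at "pafengal", prune upward until reaching a node still needed by another word.
The suffix "fengal" (6 nodes) is used only by "pafengal"; the node for "pa" still has the child "v", so pruning stops there.
Nodes removed: 6

6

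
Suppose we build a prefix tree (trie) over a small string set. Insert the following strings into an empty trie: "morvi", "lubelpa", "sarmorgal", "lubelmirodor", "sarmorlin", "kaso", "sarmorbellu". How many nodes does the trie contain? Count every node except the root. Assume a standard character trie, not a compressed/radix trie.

40

Trace insertions, counting only characters that open a new branch:
  "morvi" → 5 new (m, o, r, v, i)
  "lubelpa" → 7 new (l, u, b, e, l, p, a)
  "sarmorgal" → 9 new (s, a, r, m, o, r, g, a, l)
  "lubelmirodor" → prefix "lubel" already present; 7 new (m, i, r, o, d, o, r)
  "sarmorlin" → prefix "sarmor" already present; 3 new (l, i, n)
  "kaso" → 4 new (k, a, s, o)
  "sarmorbellu" → prefix "sarmor" already present; 5 new (b, e, l, l, u)
Total nodes = 5 + 7 + 9 + 7 + 3 + 4 + 5 = 40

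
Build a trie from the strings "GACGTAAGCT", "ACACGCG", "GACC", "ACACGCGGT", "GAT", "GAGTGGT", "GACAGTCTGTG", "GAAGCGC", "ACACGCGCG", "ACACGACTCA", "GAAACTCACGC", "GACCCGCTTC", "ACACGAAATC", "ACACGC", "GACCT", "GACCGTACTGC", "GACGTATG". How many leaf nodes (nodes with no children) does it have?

14

Leaves are exactly the stored words that no other stored word extends.
Those words: "ACACGAAATC", "ACACGACTCA", "ACACGCGCG", "ACACGCGGT", "GAAACTCACGC", "GAAGCGC", "GACAGTCTGTG", "GACCCGCTTC", "GACCGTACTGC", "GACCT", "GACGTAAGCT", "GACGTATG", "GAGTGGT", "GAT"
Leaf count: 14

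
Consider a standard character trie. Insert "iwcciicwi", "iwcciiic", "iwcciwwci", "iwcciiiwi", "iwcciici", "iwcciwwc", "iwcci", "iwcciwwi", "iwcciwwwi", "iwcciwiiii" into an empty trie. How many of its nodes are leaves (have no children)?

8

Leaves are exactly the stored words that no other stored word extends.
Those words: "iwcciici", "iwcciicwi", "iwcciiic", "iwcciiiwi", "iwcciwiiii", "iwcciwwci", "iwcciwwi", "iwcciwwwi"
Leaf count: 8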